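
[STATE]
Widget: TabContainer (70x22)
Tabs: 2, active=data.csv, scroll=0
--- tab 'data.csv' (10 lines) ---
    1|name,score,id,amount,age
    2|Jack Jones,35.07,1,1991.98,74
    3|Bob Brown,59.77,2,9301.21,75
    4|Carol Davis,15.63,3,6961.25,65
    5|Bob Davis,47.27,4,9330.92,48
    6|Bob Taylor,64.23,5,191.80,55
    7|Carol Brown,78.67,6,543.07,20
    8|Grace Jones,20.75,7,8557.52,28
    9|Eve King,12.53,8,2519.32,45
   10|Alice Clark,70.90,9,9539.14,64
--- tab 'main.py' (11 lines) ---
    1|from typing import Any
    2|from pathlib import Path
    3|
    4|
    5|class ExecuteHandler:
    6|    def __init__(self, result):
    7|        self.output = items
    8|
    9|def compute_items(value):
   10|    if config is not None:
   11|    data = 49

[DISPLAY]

[data.csv]│ main.py                                                   
──────────────────────────────────────────────────────────────────────
name,score,id,amount,age                                              
Jack Jones,35.07,1,1991.98,74                                         
Bob Brown,59.77,2,9301.21,75                                          
Carol Davis,15.63,3,6961.25,65                                        
Bob Davis,47.27,4,9330.92,48                                          
Bob Taylor,64.23,5,191.80,55                                          
Carol Brown,78.67,6,543.07,20                                         
Grace Jones,20.75,7,8557.52,28                                        
Eve King,12.53,8,2519.32,45                                           
Alice Clark,70.90,9,9539.14,64                                        
                                                                      
                                                                      
                                                                      
                                                                      
                                                                      
                                                                      
                                                                      
                                                                      
                                                                      
                                                                      


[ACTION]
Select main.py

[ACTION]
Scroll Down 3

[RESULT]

 data.csv │[main.py]                                                  
──────────────────────────────────────────────────────────────────────
                                                                      
class ExecuteHandler:                                                 
    def __init__(self, result):                                       
        self.output = items                                           
                                                                      
def compute_items(value):                                             
    if config is not None:                                            
    data = 49                                                         
                                                                      
                                                                      
                                                                      
                                                                      
                                                                      
                                                                      
                                                                      
                                                                      
                                                                      
                                                                      
                                                                      
                                                                      


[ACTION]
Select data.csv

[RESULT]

[data.csv]│ main.py                                                   
──────────────────────────────────────────────────────────────────────
name,score,id,amount,age                                              
Jack Jones,35.07,1,1991.98,74                                         
Bob Brown,59.77,2,9301.21,75                                          
Carol Davis,15.63,3,6961.25,65                                        
Bob Davis,47.27,4,9330.92,48                                          
Bob Taylor,64.23,5,191.80,55                                          
Carol Brown,78.67,6,543.07,20                                         
Grace Jones,20.75,7,8557.52,28                                        
Eve King,12.53,8,2519.32,45                                           
Alice Clark,70.90,9,9539.14,64                                        
                                                                      
                                                                      
                                                                      
                                                                      
                                                                      
                                                                      
                                                                      
                                                                      
                                                                      
                                                                      


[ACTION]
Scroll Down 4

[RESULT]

[data.csv]│ main.py                                                   
──────────────────────────────────────────────────────────────────────
Bob Davis,47.27,4,9330.92,48                                          
Bob Taylor,64.23,5,191.80,55                                          
Carol Brown,78.67,6,543.07,20                                         
Grace Jones,20.75,7,8557.52,28                                        
Eve King,12.53,8,2519.32,45                                           
Alice Clark,70.90,9,9539.14,64                                        
                                                                      
                                                                      
                                                                      
                                                                      
                                                                      
                                                                      
                                                                      
                                                                      
                                                                      
                                                                      
                                                                      
                                                                      
                                                                      
                                                                      


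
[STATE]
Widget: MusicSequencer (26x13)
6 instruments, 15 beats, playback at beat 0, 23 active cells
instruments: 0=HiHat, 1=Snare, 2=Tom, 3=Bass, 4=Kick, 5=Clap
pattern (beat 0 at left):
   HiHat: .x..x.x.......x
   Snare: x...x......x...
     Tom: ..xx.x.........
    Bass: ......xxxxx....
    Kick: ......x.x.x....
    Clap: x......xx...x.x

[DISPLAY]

      ▼12345678901234     
 HiHat·█··█·█·······█     
 Snare█···█······█···     
   Tom··██·█·········     
  Bass······█████····     
  Kick······█·█·█····     
  Clap█······██···█·█     
                          
                          
                          
                          
                          
                          


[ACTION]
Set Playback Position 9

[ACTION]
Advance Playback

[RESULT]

      0123456789▼1234     
 HiHat·█··█·█·······█     
 Snare█···█······█···     
   Tom··██·█·········     
  Bass······█████····     
  Kick······█·█·█····     
  Clap█······██···█·█     
                          
                          
                          
                          
                          
                          


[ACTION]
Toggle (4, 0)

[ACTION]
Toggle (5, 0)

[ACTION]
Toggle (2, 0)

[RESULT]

      0123456789▼1234     
 HiHat·█··█·█·······█     
 Snare█···█······█···     
   Tom█·██·█·········     
  Bass······█████····     
  Kick█·····█·█·█····     
  Clap·······██···█·█     
                          
                          
                          
                          
                          
                          


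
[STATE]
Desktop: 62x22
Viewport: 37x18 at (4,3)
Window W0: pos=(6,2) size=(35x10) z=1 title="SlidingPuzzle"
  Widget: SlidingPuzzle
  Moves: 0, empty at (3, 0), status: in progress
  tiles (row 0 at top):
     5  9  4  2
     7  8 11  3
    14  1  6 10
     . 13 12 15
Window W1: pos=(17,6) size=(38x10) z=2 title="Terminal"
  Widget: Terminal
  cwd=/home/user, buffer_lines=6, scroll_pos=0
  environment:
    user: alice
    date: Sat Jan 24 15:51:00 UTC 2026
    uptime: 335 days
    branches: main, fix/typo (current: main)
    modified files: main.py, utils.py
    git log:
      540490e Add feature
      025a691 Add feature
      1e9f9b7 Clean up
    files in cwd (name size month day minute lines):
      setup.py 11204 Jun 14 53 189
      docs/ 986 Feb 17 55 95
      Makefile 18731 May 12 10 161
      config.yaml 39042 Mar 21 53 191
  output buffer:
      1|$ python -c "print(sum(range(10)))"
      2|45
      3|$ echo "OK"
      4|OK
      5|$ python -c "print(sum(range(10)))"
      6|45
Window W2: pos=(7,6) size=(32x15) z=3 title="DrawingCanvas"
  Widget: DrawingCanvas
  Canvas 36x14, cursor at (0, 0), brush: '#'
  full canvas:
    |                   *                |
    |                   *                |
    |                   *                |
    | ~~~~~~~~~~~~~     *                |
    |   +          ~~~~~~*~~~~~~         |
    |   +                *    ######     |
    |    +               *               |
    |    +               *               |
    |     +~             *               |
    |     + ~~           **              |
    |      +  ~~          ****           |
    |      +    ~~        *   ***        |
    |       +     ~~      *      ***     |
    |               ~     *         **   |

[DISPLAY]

  ┃ SlidingPuzzle                   ┃
  ┠─────────────────────────────────┨
  ┃┌────┬────┬────┬────┐            ┃
  ┃┏━━━━━━━━━━━━━━━━━━━━━━━━━━━━━━┓━━
  ┃┃ DrawingCanvas                ┃  
  ┃┠──────────────────────────────┨──
  ┃┃+                  *          ┃m(
  ┃┃                   *          ┃  
  ┗┃                   *          ┃  
   ┃ ~~~~~~~~~~~~~     *          ┃  
   ┃   +          ~~~~~~*~~~~~~   ┃m(
   ┃   +                *    #####┃  
   ┃    +               *         ┃━━
   ┃    +               *         ┃  
   ┃     +~             *         ┃  
   ┃     + ~~           **        ┃  
   ┃      +  ~~          ****     ┃  
   ┗━━━━━━━━━━━━━━━━━━━━━━━━━━━━━━┛  


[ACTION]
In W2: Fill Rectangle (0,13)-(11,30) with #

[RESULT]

  ┃ SlidingPuzzle                   ┃
  ┠─────────────────────────────────┨
  ┃┌────┬────┬────┬────┐            ┃
  ┃┏━━━━━━━━━━━━━━━━━━━━━━━━━━━━━━┓━━
  ┃┃ DrawingCanvas                ┃  
  ┃┠──────────────────────────────┨──
  ┃┃+            #################┃m(
  ┃┃             #################┃  
  ┗┃             #################┃  
   ┃ ~~~~~~~~~~~~#################┃  
   ┃   +         #################┃m(
   ┃   +         #################┃  
   ┃    +        #################┃━━
   ┃    +        #################┃  
   ┃     +~      #################┃  
   ┃     + ~~    #################┃  
   ┃      +  ~~  #################┃  
   ┗━━━━━━━━━━━━━━━━━━━━━━━━━━━━━━┛  


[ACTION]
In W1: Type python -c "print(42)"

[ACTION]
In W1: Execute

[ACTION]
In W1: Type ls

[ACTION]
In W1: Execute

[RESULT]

  ┃ SlidingPuzzle                   ┃
  ┠─────────────────────────────────┨
  ┃┌────┬────┬────┬────┐            ┃
  ┃┏━━━━━━━━━━━━━━━━━━━━━━━━━━━━━━┓━━
  ┃┃ DrawingCanvas                ┃  
  ┃┠──────────────────────────────┨──
  ┃┃+            #################┃  
  ┃┃             #################┃)"
  ┗┃             #################┃  
   ┃ ~~~~~~~~~~~~#################┃  
   ┃   +         #################┃fi
   ┃   +         #################┃  
   ┃    +        #################┃━━
   ┃    +        #################┃  
   ┃     +~      #################┃  
   ┃     + ~~    #################┃  
   ┃      +  ~~  #################┃  
   ┗━━━━━━━━━━━━━━━━━━━━━━━━━━━━━━┛  


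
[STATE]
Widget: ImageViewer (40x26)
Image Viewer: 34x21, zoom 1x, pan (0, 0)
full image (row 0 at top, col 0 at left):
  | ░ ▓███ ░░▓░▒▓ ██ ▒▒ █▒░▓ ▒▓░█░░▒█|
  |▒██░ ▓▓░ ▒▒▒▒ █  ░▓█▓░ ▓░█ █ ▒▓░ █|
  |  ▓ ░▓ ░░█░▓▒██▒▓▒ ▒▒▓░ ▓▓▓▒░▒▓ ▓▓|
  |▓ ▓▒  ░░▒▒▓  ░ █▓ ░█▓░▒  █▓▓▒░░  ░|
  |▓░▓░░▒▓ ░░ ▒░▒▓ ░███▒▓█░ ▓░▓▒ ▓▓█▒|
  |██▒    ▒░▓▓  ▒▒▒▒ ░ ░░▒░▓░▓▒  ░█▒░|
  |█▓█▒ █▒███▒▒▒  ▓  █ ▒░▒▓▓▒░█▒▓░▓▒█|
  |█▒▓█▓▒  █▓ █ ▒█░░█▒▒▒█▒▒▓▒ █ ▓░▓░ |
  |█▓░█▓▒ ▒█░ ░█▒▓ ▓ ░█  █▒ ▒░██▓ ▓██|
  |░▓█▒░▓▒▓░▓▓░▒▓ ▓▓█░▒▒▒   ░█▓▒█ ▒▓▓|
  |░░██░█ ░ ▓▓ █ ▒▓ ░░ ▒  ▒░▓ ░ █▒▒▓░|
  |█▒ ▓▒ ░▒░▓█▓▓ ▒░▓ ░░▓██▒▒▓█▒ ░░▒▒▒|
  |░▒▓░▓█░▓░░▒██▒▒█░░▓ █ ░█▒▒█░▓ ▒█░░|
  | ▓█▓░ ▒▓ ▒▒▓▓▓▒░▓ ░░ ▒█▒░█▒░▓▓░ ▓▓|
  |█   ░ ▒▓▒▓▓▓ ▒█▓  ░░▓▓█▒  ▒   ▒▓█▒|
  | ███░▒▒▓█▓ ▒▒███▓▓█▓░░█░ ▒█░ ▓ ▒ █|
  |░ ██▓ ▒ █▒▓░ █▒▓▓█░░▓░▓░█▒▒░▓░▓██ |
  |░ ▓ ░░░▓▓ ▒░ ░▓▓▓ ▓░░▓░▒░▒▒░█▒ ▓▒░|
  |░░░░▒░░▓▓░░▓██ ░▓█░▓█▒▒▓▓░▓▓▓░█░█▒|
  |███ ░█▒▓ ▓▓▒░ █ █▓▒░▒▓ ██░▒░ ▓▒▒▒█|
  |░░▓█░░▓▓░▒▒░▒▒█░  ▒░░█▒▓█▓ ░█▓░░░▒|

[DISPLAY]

 ░ ▓███ ░░▓░▒▓ ██ ▒▒ █▒░▓ ▒▓░█░░▒█      
▒██░ ▓▓░ ▒▒▒▒ █  ░▓█▓░ ▓░█ █ ▒▓░ █      
  ▓ ░▓ ░░█░▓▒██▒▓▒ ▒▒▓░ ▓▓▓▒░▒▓ ▓▓      
▓ ▓▒  ░░▒▒▓  ░ █▓ ░█▓░▒  █▓▓▒░░  ░      
▓░▓░░▒▓ ░░ ▒░▒▓ ░███▒▓█░ ▓░▓▒ ▓▓█▒      
██▒    ▒░▓▓  ▒▒▒▒ ░ ░░▒░▓░▓▒  ░█▒░      
█▓█▒ █▒███▒▒▒  ▓  █ ▒░▒▓▓▒░█▒▓░▓▒█      
█▒▓█▓▒  █▓ █ ▒█░░█▒▒▒█▒▒▓▒ █ ▓░▓░       
█▓░█▓▒ ▒█░ ░█▒▓ ▓ ░█  █▒ ▒░██▓ ▓██      
░▓█▒░▓▒▓░▓▓░▒▓ ▓▓█░▒▒▒   ░█▓▒█ ▒▓▓      
░░██░█ ░ ▓▓ █ ▒▓ ░░ ▒  ▒░▓ ░ █▒▒▓░      
█▒ ▓▒ ░▒░▓█▓▓ ▒░▓ ░░▓██▒▒▓█▒ ░░▒▒▒      
░▒▓░▓█░▓░░▒██▒▒█░░▓ █ ░█▒▒█░▓ ▒█░░      
 ▓█▓░ ▒▓ ▒▒▓▓▓▒░▓ ░░ ▒█▒░█▒░▓▓░ ▓▓      
█   ░ ▒▓▒▓▓▓ ▒█▓  ░░▓▓█▒  ▒   ▒▓█▒      
 ███░▒▒▓█▓ ▒▒███▓▓█▓░░█░ ▒█░ ▓ ▒ █      
░ ██▓ ▒ █▒▓░ █▒▓▓█░░▓░▓░█▒▒░▓░▓██       
░ ▓ ░░░▓▓ ▒░ ░▓▓▓ ▓░░▓░▒░▒▒░█▒ ▓▒░      
░░░░▒░░▓▓░░▓██ ░▓█░▓█▒▒▓▓░▓▓▓░█░█▒      
███ ░█▒▓ ▓▓▒░ █ █▓▒░▒▓ ██░▒░ ▓▒▒▒█      
░░▓█░░▓▓░▒▒░▒▒█░  ▒░░█▒▓█▓ ░█▓░░░▒      
                                        
                                        
                                        
                                        
                                        


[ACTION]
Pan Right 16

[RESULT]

█ ▒▒ █▒░▓ ▒▓░█░░▒█                      
 ░▓█▓░ ▓░█ █ ▒▓░ █                      
▓▒ ▒▒▓░ ▓▓▓▒░▒▓ ▓▓                      
▓ ░█▓░▒  █▓▓▒░░  ░                      
░███▒▓█░ ▓░▓▒ ▓▓█▒                      
▒ ░ ░░▒░▓░▓▒  ░█▒░                      
  █ ▒░▒▓▓▒░█▒▓░▓▒█                      
░█▒▒▒█▒▒▓▒ █ ▓░▓░                       
▓ ░█  █▒ ▒░██▓ ▓██                      
▓█░▒▒▒   ░█▓▒█ ▒▓▓                      
 ░░ ▒  ▒░▓ ░ █▒▒▓░                      
▓ ░░▓██▒▒▓█▒ ░░▒▒▒                      
░░▓ █ ░█▒▒█░▓ ▒█░░                      
▓ ░░ ▒█▒░█▒░▓▓░ ▓▓                      
  ░░▓▓█▒  ▒   ▒▓█▒                      
▓▓█▓░░█░ ▒█░ ▓ ▒ █                      
▓█░░▓░▓░█▒▒░▓░▓██                       
▓ ▓░░▓░▒░▒▒░█▒ ▓▒░                      
▓█░▓█▒▒▓▓░▓▓▓░█░█▒                      
█▓▒░▒▓ ██░▒░ ▓▒▒▒█                      
  ▒░░█▒▓█▓ ░█▓░░░▒                      
                                        
                                        
                                        
                                        
                                        


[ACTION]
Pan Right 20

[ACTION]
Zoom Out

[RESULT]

                                        
                                        
                                        
                                        
                                        
                                        
                                        
                                        
                                        
                                        
                                        
                                        
                                        
                                        
                                        
                                        
                                        
                                        
                                        
                                        
                                        
                                        
                                        
                                        
                                        
                                        


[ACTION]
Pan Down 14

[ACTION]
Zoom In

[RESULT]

▒▒▒▒▒▒██▒▒▒▒▓▓▒▒  ██  ▓▓░░▓▓░░          
▒▒▒▒▒▒██▒▒▒▒▓▓▒▒  ██  ▓▓░░▓▓░░          
░░██    ██▒▒  ▒▒░░████▓▓  ▓▓████        
░░██    ██▒▒  ▒▒░░████▓▓  ▓▓████        
░░▒▒▒▒▒▒      ░░██▓▓▒▒██  ▒▒▓▓▓▓        
░░▒▒▒▒▒▒      ░░██▓▓▒▒██  ▒▒▓▓▓▓        
░░  ▒▒    ▒▒░░▓▓  ░░  ██▒▒▒▒▓▓░░        
░░  ▒▒    ▒▒░░▓▓  ░░  ██▒▒▒▒▓▓░░        
░░░░▓▓████▒▒▒▒▓▓██▒▒  ░░░░▒▒▒▒▒▒        
░░░░▓▓████▒▒▒▒▓▓██▒▒  ░░░░▒▒▒▒▒▒        
▓▓  ██  ░░██▒▒▒▒██░░▓▓  ▒▒██░░░░        
▓▓  ██  ░░██▒▒▒▒██░░▓▓  ▒▒██░░░░        
░░░░  ▒▒██▒▒░░██▒▒░░▓▓▓▓░░  ▓▓▓▓        
░░░░  ▒▒██▒▒░░██▒▒░░▓▓▓▓░░  ▓▓▓▓        
░░░░▓▓▓▓██▒▒    ▒▒      ▒▒▓▓██▒▒        
░░░░▓▓▓▓██▒▒    ▒▒      ▒▒▓▓██▒▒        
██▓▓░░░░██░░  ▒▒██░░  ▓▓  ▒▒  ██        
██▓▓░░░░██░░  ▒▒██░░  ▓▓  ▒▒  ██        
░░░░▓▓░░▓▓░░██▒▒▒▒░░▓▓░░▓▓████          
░░░░▓▓░░▓▓░░██▒▒▒▒░░▓▓░░▓▓████          
▓▓░░░░▓▓░░▒▒░░▒▒▒▒░░██▒▒  ▓▓▒▒░░        
▓▓░░░░▓▓░░▒▒░░▒▒▒▒░░██▒▒  ▓▓▒▒░░        
░░▓▓██▒▒▒▒▓▓▓▓░░▓▓▓▓▓▓░░██░░██▒▒        
░░▓▓██▒▒▒▒▓▓▓▓░░▓▓▓▓▓▓░░██░░██▒▒        
▒▒░░▒▒▓▓  ████░░▒▒░░  ▓▓▒▒▒▒▒▒██        
▒▒░░▒▒▓▓  ████░░▒▒░░  ▓▓▒▒▒▒▒▒██        


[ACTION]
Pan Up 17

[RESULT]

▒▒▒▒  ██▒▒░░▓▓  ▒▒▓▓░░██░░░░▒▒██        
▒▒▒▒  ██▒▒░░▓▓  ▒▒▓▓░░██░░░░▒▒██        
▓▓██▓▓░░  ▓▓░░██  ██  ▒▒▓▓░░  ██        
▓▓██▓▓░░  ▓▓░░██  ██  ▒▒▓▓░░  ██        
  ▒▒▒▒▓▓░░  ▓▓▓▓▓▓▒▒░░▒▒▓▓  ▓▓▓▓        
  ▒▒▒▒▓▓░░  ▓▓▓▓▓▓▒▒░░▒▒▓▓  ▓▓▓▓        
░░██▓▓░░▒▒    ██▓▓▓▓▒▒░░░░    ░░        
░░██▓▓░░▒▒    ██▓▓▓▓▒▒░░░░    ░░        
████▒▒▓▓██░░  ▓▓░░▓▓▒▒  ▓▓▓▓██▒▒        
████▒▒▓▓██░░  ▓▓░░▓▓▒▒  ▓▓▓▓██▒▒        
░░  ░░░░▒▒░░▓▓░░▓▓▒▒    ░░██▒▒░░        
░░  ░░░░▒▒░░▓▓░░▓▓▒▒    ░░██▒▒░░        
██  ▒▒░░▒▒▓▓▓▓▒▒░░██▒▒▓▓░░▓▓▒▒██        
██  ▒▒░░▒▒▓▓▓▓▒▒░░██▒▒▓▓░░▓▓▒▒██        
▒▒▒▒▒▒██▒▒▒▒▓▓▒▒  ██  ▓▓░░▓▓░░          
▒▒▒▒▒▒██▒▒▒▒▓▓▒▒  ██  ▓▓░░▓▓░░          
░░██    ██▒▒  ▒▒░░████▓▓  ▓▓████        
░░██    ██▒▒  ▒▒░░████▓▓  ▓▓████        
░░▒▒▒▒▒▒      ░░██▓▓▒▒██  ▒▒▓▓▓▓        
░░▒▒▒▒▒▒      ░░██▓▓▒▒██  ▒▒▓▓▓▓        
░░  ▒▒    ▒▒░░▓▓  ░░  ██▒▒▒▒▓▓░░        
░░  ▒▒    ▒▒░░▓▓  ░░  ██▒▒▒▒▓▓░░        
░░░░▓▓████▒▒▒▒▓▓██▒▒  ░░░░▒▒▒▒▒▒        
░░░░▓▓████▒▒▒▒▓▓██▒▒  ░░░░▒▒▒▒▒▒        
▓▓  ██  ░░██▒▒▒▒██░░▓▓  ▒▒██░░░░        
▓▓  ██  ░░██▒▒▒▒██░░▓▓  ▒▒██░░░░        


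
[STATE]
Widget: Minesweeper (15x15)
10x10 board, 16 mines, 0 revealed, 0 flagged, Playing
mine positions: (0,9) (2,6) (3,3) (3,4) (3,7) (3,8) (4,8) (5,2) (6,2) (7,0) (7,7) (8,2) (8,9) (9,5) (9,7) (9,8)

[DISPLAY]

■■■■■■■■■■     
■■■■■■■■■■     
■■■■■■■■■■     
■■■■■■■■■■     
■■■■■■■■■■     
■■■■■■■■■■     
■■■■■■■■■■     
■■■■■■■■■■     
■■■■■■■■■■     
■■■■■■■■■■     
               
               
               
               
               


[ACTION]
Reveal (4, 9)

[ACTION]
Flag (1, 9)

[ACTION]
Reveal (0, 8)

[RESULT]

■■■■■■■■1■     
■■■■■■■■■⚑     
■■■■■■■■■■     
■■■■■■■■■■     
■■■■■■■■■2     
■■■■■■■■■■     
■■■■■■■■■■     
■■■■■■■■■■     
■■■■■■■■■■     
■■■■■■■■■■     
               
               
               
               
               


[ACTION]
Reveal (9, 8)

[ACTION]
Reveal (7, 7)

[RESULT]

■■■■■■■■1✹     
■■■■■■■■■⚑     
■■■■■■✹■■■     
■■■✹✹■■✹✹■     
■■■■■■■■✹2     
■■✹■■■■■■■     
■■✹■■■■■■■     
✹■■■■■■✹■■     
■■✹■■■■■■✹     
■■■■■✹■✹✹■     
               
               
               
               
               


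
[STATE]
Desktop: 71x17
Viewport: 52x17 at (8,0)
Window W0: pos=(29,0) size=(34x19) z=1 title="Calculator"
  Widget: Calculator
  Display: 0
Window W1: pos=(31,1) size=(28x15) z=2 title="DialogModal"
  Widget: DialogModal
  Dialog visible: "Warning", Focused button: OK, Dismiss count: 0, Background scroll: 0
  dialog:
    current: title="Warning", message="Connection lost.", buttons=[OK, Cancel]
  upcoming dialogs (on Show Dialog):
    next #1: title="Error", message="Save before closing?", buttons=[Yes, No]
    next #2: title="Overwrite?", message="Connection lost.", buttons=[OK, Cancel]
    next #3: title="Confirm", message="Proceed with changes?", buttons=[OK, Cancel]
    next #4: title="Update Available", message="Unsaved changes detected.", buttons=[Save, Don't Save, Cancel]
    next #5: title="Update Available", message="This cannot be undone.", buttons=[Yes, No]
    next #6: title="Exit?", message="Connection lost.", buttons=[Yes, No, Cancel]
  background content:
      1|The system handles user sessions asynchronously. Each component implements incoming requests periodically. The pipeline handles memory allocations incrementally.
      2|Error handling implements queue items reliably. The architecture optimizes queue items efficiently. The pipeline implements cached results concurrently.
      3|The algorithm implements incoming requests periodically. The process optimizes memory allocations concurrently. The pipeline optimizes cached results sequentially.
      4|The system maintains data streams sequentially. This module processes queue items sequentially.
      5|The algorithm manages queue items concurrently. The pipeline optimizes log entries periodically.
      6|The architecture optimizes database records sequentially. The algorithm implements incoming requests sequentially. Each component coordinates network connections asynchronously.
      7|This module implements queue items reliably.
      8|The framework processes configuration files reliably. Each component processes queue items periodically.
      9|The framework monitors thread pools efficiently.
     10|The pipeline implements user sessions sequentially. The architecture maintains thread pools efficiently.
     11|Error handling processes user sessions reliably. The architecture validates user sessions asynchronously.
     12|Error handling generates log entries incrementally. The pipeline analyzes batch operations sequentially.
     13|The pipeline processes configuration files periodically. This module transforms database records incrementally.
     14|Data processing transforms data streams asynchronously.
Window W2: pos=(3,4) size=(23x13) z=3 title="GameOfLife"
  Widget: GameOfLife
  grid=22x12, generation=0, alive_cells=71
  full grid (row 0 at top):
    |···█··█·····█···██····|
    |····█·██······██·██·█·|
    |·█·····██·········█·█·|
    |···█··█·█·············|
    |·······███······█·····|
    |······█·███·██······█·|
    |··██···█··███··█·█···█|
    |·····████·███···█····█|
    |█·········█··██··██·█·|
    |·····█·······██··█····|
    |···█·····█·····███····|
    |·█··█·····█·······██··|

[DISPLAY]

                     ┏━━━━━━━━━━━━━━━━━━━━━━━━━━━━━━
                     ┃ ┏━━━━━━━━━━━━━━━━━━━━━━━━━━┓ 
                     ┠─┃ DialogModal              ┃─
                     ┃ ┠──────────────────────────┨ 
━━━━━━━━━━━━━━━━━┓   ┃┌┃The system handles user se┃ 
eOfLife          ┃   ┃│┃Error handling implements ┃ 
─────────────────┨   ┃├┃The algorithm implements i┃ 
 0               ┃   ┃│┃The┌──────────────────┐ta ┃ 
···██·········█·█┃   ┃├┃The│     Warning      │ueu┃ 
··█·█············┃   ┃│┃The│ Connection lost. │zes┃ 
···███······█····┃   ┃├┃Thi│  [OK]  Cancel    │que┃ 
··█·███·██······█┃   ┃│┃The└──────────────────┘ co┃ 
···█··███··█·█···┃   ┃├┃The framework monitors thr┃ 
·████·███···█····┃   ┃│┃The pipeline implements us┃ 
······█··██··██·█┃   ┃└┃Error handling processes u┃ 
·█·······██··█···┃   ┃ ┗━━━━━━━━━━━━━━━━━━━━━━━━━━┛ 
━━━━━━━━━━━━━━━━━┛   ┃                              


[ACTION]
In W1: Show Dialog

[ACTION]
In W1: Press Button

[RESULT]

                     ┏━━━━━━━━━━━━━━━━━━━━━━━━━━━━━━
                     ┃ ┏━━━━━━━━━━━━━━━━━━━━━━━━━━┓ 
                     ┠─┃ DialogModal              ┃─
                     ┃ ┠──────────────────────────┨ 
━━━━━━━━━━━━━━━━━┓   ┃┌┃The system handles user se┃ 
eOfLife          ┃   ┃│┃Error handling implements ┃ 
─────────────────┨   ┃├┃The algorithm implements i┃ 
 0               ┃   ┃│┃The system maintains data ┃ 
···██·········█·█┃   ┃├┃The algorithm manages queu┃ 
··█·█············┃   ┃│┃The architecture optimizes┃ 
···███······█····┃   ┃├┃This module implements que┃ 
··█·███·██······█┃   ┃│┃The framework processes co┃ 
···█··███··█·█···┃   ┃├┃The framework monitors thr┃ 
·████·███···█····┃   ┃│┃The pipeline implements us┃ 
······█··██··██·█┃   ┃└┃Error handling processes u┃ 
·█·······██··█···┃   ┃ ┗━━━━━━━━━━━━━━━━━━━━━━━━━━┛ 
━━━━━━━━━━━━━━━━━┛   ┃                              


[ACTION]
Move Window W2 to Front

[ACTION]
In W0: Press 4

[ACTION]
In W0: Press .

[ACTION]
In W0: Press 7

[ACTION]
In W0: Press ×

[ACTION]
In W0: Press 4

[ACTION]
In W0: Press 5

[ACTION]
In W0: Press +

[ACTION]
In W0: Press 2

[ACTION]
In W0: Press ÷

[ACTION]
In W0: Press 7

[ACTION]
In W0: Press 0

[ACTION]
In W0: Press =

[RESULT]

                     ┏━━━━━━━━━━━━━━━━━━━━━━━━━━━━━━
                     ┃ ┏━━━━━━━━━━━━━━━━━━━━━━━━━━┓ 
                     ┠─┃ DialogModal              ┃─
                     ┃ ┠──────────────────────────┨.
━━━━━━━━━━━━━━━━━┓   ┃┌┃The system handles user se┃ 
eOfLife          ┃   ┃│┃Error handling implements ┃ 
─────────────────┨   ┃├┃The algorithm implements i┃ 
 0               ┃   ┃│┃The system maintains data ┃ 
···██·········█·█┃   ┃├┃The algorithm manages queu┃ 
··█·█············┃   ┃│┃The architecture optimizes┃ 
···███······█····┃   ┃├┃This module implements que┃ 
··█·███·██······█┃   ┃│┃The framework processes co┃ 
···█··███··█·█···┃   ┃├┃The framework monitors thr┃ 
·████·███···█····┃   ┃│┃The pipeline implements us┃ 
······█··██··██·█┃   ┃└┃Error handling processes u┃ 
·█·······██··█···┃   ┃ ┗━━━━━━━━━━━━━━━━━━━━━━━━━━┛ 
━━━━━━━━━━━━━━━━━┛   ┃                              


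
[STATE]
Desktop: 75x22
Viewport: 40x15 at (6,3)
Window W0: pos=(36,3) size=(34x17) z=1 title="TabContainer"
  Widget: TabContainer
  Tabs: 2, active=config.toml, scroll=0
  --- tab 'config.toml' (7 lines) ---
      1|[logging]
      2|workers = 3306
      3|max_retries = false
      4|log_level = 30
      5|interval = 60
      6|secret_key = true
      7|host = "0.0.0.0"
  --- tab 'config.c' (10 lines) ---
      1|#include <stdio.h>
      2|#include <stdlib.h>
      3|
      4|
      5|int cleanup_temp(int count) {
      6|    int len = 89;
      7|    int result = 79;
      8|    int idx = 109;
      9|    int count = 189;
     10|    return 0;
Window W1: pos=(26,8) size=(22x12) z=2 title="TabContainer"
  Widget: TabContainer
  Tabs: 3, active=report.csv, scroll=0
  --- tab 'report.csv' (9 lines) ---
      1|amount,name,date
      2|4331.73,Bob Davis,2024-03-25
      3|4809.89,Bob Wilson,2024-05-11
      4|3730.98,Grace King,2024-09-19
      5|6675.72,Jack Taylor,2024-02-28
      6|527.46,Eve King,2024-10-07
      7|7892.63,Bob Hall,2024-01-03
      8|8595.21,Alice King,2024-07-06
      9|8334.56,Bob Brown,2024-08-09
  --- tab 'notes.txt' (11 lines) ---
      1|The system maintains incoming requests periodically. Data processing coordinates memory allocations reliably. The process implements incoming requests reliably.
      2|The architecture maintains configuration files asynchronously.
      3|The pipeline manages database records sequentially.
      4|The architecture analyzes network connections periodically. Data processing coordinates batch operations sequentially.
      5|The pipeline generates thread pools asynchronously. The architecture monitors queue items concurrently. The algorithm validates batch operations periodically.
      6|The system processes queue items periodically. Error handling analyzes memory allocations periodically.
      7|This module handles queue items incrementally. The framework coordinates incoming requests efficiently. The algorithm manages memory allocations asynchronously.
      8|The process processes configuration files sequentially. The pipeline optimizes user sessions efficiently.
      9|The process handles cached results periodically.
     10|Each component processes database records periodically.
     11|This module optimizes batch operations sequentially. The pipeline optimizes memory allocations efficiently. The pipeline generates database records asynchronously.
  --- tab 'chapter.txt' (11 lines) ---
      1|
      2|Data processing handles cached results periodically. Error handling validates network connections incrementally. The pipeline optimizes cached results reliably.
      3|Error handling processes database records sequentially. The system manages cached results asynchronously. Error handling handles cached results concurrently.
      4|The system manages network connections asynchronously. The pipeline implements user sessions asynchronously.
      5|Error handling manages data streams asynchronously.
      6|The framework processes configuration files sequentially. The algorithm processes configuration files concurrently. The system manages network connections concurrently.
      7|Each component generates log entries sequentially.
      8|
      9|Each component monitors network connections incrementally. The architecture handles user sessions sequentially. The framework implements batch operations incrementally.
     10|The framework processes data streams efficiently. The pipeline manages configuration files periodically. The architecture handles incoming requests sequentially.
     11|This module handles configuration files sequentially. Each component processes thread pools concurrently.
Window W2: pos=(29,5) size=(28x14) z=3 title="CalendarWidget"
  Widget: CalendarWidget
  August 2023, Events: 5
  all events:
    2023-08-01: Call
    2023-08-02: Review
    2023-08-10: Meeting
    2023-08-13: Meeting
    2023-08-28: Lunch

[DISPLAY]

                              ┏━━━━━━━━━
                              ┃ TabConta
                       ┏━━━━━━━━━━━━━━━━
                       ┃ CalendarWidget 
                       ┠────────────────
                    ┏━━┃       August 20
                    ┃ T┃Mo Tu We Th Fr S
                    ┠──┃    1*  2*  3  4
                    ┃[r┃ 7  8  9 10* 11 
                    ┃──┃14 15 16 17 18 1
                    ┃am┃21 22 23 24 25 2
                    ┃43┃28* 29 30 31    
                    ┃48┃                
                    ┃37┃                
                    ┃66┃                


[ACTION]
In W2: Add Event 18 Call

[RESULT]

                              ┏━━━━━━━━━
                              ┃ TabConta
                       ┏━━━━━━━━━━━━━━━━
                       ┃ CalendarWidget 
                       ┠────────────────
                    ┏━━┃       August 20
                    ┃ T┃Mo Tu We Th Fr S
                    ┠──┃    1*  2*  3  4
                    ┃[r┃ 7  8  9 10* 11 
                    ┃──┃14 15 16 17 18* 
                    ┃am┃21 22 23 24 25 2
                    ┃43┃28* 29 30 31    
                    ┃48┃                
                    ┃37┃                
                    ┃66┃                


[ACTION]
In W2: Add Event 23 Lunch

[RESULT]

                              ┏━━━━━━━━━
                              ┃ TabConta
                       ┏━━━━━━━━━━━━━━━━
                       ┃ CalendarWidget 
                       ┠────────────────
                    ┏━━┃       August 20
                    ┃ T┃Mo Tu We Th Fr S
                    ┠──┃    1*  2*  3  4
                    ┃[r┃ 7  8  9 10* 11 
                    ┃──┃14 15 16 17 18* 
                    ┃am┃21 22 23* 24 25 
                    ┃43┃28* 29 30 31    
                    ┃48┃                
                    ┃37┃                
                    ┃66┃                


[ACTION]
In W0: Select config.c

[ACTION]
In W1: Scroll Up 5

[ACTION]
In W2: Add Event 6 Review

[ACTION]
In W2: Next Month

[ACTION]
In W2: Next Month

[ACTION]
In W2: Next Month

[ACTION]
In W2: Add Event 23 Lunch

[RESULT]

                              ┏━━━━━━━━━
                              ┃ TabConta
                       ┏━━━━━━━━━━━━━━━━
                       ┃ CalendarWidget 
                       ┠────────────────
                    ┏━━┃      November 2
                    ┃ T┃Mo Tu We Th Fr S
                    ┠──┃       1  2  3  
                    ┃[r┃ 6  7  8  9 10 1
                    ┃──┃13 14 15 16 17 1
                    ┃am┃20 21 22 23* 24 
                    ┃43┃27 28 29 30     
                    ┃48┃                
                    ┃37┃                
                    ┃66┃                
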